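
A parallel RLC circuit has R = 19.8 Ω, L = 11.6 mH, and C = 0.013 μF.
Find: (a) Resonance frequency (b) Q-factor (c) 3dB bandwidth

Step 1 — Resonance: ω₀ = 1/√(LC) = 1/√(0.0116·1.3e-08) = 8.143e+04 rad/s.
Step 2 — f₀ = ω₀/(2π) = 1.296e+04 Hz.
Step 3 — Parallel Q: Q = R/(ω₀L) = 19.8/(8.143e+04·0.0116) = 0.02096.
Step 4 — Bandwidth: Δω = ω₀/Q = 3.885e+06 rad/s; BW = Δω/(2π) = 6.183e+05 Hz.

(a) f₀ = 1.296e+04 Hz  (b) Q = 0.02096  (c) BW = 6.183e+05 Hz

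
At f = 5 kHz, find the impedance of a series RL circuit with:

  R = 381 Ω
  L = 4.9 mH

Step 1 — Angular frequency: ω = 2π·f = 2π·5000 = 3.142e+04 rad/s.
Step 2 — Component impedances:
  R: Z = R = 381 Ω
  L: Z = jωL = j·3.142e+04·0.0049 = 0 + j153.9 Ω
Step 3 — Series combination: Z_total = R + L = 381 + j153.9 Ω = 410.9∠22.0° Ω.

Z = 381 + j153.9 Ω = 410.9∠22.0° Ω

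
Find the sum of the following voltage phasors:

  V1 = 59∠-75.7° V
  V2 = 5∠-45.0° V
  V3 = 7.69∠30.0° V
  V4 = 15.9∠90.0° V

Step 1 — Convert each phasor to rectangular form:
  V1 = 59·(cos(-75.7°) + j·sin(-75.7°)) = 14.57 - j57.17 V
  V2 = 5·(cos(-45.0°) + j·sin(-45.0°)) = 3.536 - j3.536 V
  V3 = 7.69·(cos(30.0°) + j·sin(30.0°)) = 6.66 + j3.845 V
  V4 = 15.9·(cos(90.0°) + j·sin(90.0°)) = 0 + j15.9 V
Step 2 — Sum components: V_total = 24.77 - j40.96 V.
Step 3 — Convert to polar: |V_total| = 47.87 V, ∠V_total = -58.8°.

V_total = 47.87∠-58.8° V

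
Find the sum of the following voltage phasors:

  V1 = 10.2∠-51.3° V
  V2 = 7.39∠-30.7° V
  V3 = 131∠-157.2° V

Step 1 — Convert each phasor to rectangular form:
  V1 = 10.2·(cos(-51.3°) + j·sin(-51.3°)) = 6.377 - j7.96 V
  V2 = 7.39·(cos(-30.7°) + j·sin(-30.7°)) = 6.354 - j3.773 V
  V3 = 131·(cos(-157.2°) + j·sin(-157.2°)) = -120.8 - j50.76 V
Step 2 — Sum components: V_total = -108 - j62.5 V.
Step 3 — Convert to polar: |V_total| = 124.8 V, ∠V_total = -150.0°.

V_total = 124.8∠-150.0° V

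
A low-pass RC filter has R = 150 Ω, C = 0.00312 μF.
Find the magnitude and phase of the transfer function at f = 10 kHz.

Step 1 — Angular frequency: ω = 2π·1e+04 = 6.283e+04 rad/s.
Step 2 — Transfer function: H(jω) = 1/(1 + jωRC).
Step 3 — Denominator: 1 + jωRC = 1 + j·6.283e+04·150·3.12e-09 = 1 + j0.02941.
Step 4 — H = 0.9991 - j0.02938.
Step 5 — Magnitude: |H| = 0.9996 (-0.0 dB); phase: φ = -1.7°.

|H| = 0.9996 (-0.0 dB), φ = -1.7°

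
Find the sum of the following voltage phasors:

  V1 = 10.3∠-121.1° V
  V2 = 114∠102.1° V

Step 1 — Convert each phasor to rectangular form:
  V1 = 10.3·(cos(-121.1°) + j·sin(-121.1°)) = -5.32 - j8.82 V
  V2 = 114·(cos(102.1°) + j·sin(102.1°)) = -23.9 + j111.5 V
Step 2 — Sum components: V_total = -29.22 + j102.6 V.
Step 3 — Convert to polar: |V_total| = 106.7 V, ∠V_total = 105.9°.

V_total = 106.7∠105.9° V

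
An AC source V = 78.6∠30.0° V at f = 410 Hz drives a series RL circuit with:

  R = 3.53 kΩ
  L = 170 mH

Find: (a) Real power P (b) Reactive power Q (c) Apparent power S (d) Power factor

Step 1 — Angular frequency: ω = 2π·f = 2π·410 = 2576 rad/s.
Step 2 — Component impedances:
  R: Z = R = 3530 Ω
  L: Z = jωL = j·2576·0.17 = 0 + j437.9 Ω
Step 3 — Series combination: Z_total = R + L = 3530 + j437.9 Ω = 3557∠7.1° Ω.
Step 4 — Source phasor: V = 78.6∠30.0° V = 68.07 + j39.3 V.
Step 5 — Current: I = V / Z = 0.02035 + j0.008608 A = 0.0221∠22.9° A.
Step 6 — Complex power: S = V·I* = 1.724 + j0.2138 VA.
Step 7 — Real power: P = Re(S) = 1.724 W.
Step 8 — Reactive power: Q = Im(S) = 0.2138 VAR.
Step 9 — Apparent power: |S| = 1.737 VA.
Step 10 — Power factor: PF = P/|S| = 0.9924 (lagging).

(a) P = 1.724 W  (b) Q = 0.2138 VAR  (c) S = 1.737 VA  (d) PF = 0.9924 (lagging)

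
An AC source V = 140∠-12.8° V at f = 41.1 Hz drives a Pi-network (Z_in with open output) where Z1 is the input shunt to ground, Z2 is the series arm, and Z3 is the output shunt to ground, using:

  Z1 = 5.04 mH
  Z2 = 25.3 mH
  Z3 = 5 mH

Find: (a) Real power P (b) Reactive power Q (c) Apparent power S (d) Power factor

Step 1 — Angular frequency: ω = 2π·f = 2π·41.1 = 258.2 rad/s.
Step 2 — Component impedances:
  Z1: Z = jωL = j·258.2·0.00504 = 0 + j1.302 Ω
  Z2: Z = jωL = j·258.2·0.0253 = 0 + j6.533 Ω
  Z3: Z = jωL = j·258.2·0.005 = 0 + j1.291 Ω
Step 3 — With open output, the series arm Z2 and the output shunt Z3 appear in series to ground: Z2 + Z3 = 0 + j7.825 Ω.
Step 4 — Parallel with input shunt Z1: Z_in = Z1 || (Z2 + Z3) = 0 + j1.116 Ω = 1.116∠90.0° Ω.
Step 5 — Source phasor: V = 140∠-12.8° V = 136.5 - j31.02 V.
Step 6 — Current: I = V / Z = -27.8 - j122.3 A = 125.5∠-102.8° A.
Step 7 — Complex power: S = V·I* = 0 + j1.756e+04 VA.
Step 8 — Real power: P = Re(S) = 0 W.
Step 9 — Reactive power: Q = Im(S) = 1.756e+04 VAR.
Step 10 — Apparent power: |S| = 1.756e+04 VA.
Step 11 — Power factor: PF = P/|S| = 0 (lagging).

(a) P = 0 W  (b) Q = 1.756e+04 VAR  (c) S = 1.756e+04 VA  (d) PF = 0 (lagging)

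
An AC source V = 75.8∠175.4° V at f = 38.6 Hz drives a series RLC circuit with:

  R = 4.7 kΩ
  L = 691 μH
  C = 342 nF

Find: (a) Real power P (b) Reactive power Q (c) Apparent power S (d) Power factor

Step 1 — Angular frequency: ω = 2π·f = 2π·38.6 = 242.5 rad/s.
Step 2 — Component impedances:
  R: Z = R = 4700 Ω
  L: Z = jωL = j·242.5·0.000691 = 0 + j0.1676 Ω
  C: Z = 1/(jωC) = -j/(ω·C) = 0 - j1.206e+04 Ω
Step 3 — Series combination: Z_total = R + L + C = 4700 - j1.206e+04 Ω = 1.294e+04∠-68.7° Ω.
Step 4 — Source phasor: V = 75.8∠175.4° V = -75.56 + j6.079 V.
Step 5 — Current: I = V / Z = -0.002559 - j0.00527 A = 0.005858∠-115.9° A.
Step 6 — Complex power: S = V·I* = 0.1613 - j0.4137 VA.
Step 7 — Real power: P = Re(S) = 0.1613 W.
Step 8 — Reactive power: Q = Im(S) = -0.4137 VAR.
Step 9 — Apparent power: |S| = 0.444 VA.
Step 10 — Power factor: PF = P/|S| = 0.3632 (leading).

(a) P = 0.1613 W  (b) Q = -0.4137 VAR  (c) S = 0.444 VA  (d) PF = 0.3632 (leading)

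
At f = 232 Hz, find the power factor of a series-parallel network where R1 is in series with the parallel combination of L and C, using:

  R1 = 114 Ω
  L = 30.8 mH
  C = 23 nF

Step 1 — Angular frequency: ω = 2π·f = 2π·232 = 1458 rad/s.
Step 2 — Component impedances:
  R1: Z = R = 114 Ω
  L: Z = jωL = j·1458·0.0308 = 0 + j44.9 Ω
  C: Z = 1/(jωC) = -j/(ω·C) = 0 - j2.983e+04 Ω
Step 3 — Parallel branch: L || C = 1/(1/L + 1/C) = 0 + j44.96 Ω.
Step 4 — Series with R1: Z_total = R1 + (L || C) = 114 + j44.96 Ω = 122.5∠21.5° Ω.
Step 5 — Power factor: PF = cos(φ) = Re(Z)/|Z| = 114/122.547 = 0.9303.
Step 6 — Type: Im(Z) = 44.96 ⇒ lagging (phase φ = 21.5°).

PF = 0.9303 (lagging, φ = 21.5°)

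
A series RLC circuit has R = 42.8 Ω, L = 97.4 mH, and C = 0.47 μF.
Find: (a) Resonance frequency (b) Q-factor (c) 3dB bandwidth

Step 1 — Resonance: ω₀ = 1/√(LC) = 1/√(0.0974·4.7e-07) = 4674 rad/s.
Step 2 — f₀ = ω₀/(2π) = 743.9 Hz.
Step 3 — Series Q: Q = ω₀L/R = 4674·0.0974/42.8 = 10.64.
Step 4 — Bandwidth: Δω = ω₀/Q = 439.4 rad/s; BW = Δω/(2π) = 69.94 Hz.

(a) f₀ = 743.9 Hz  (b) Q = 10.64  (c) BW = 69.94 Hz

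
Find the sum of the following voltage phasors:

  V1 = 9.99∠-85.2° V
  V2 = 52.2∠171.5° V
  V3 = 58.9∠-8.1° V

Step 1 — Convert each phasor to rectangular form:
  V1 = 9.99·(cos(-85.2°) + j·sin(-85.2°)) = 0.8359 - j9.955 V
  V2 = 52.2·(cos(171.5°) + j·sin(171.5°)) = -51.63 + j7.716 V
  V3 = 58.9·(cos(-8.1°) + j·sin(-8.1°)) = 58.31 - j8.299 V
Step 2 — Sum components: V_total = 7.522 - j10.54 V.
Step 3 — Convert to polar: |V_total| = 12.95 V, ∠V_total = -54.5°.

V_total = 12.95∠-54.5° V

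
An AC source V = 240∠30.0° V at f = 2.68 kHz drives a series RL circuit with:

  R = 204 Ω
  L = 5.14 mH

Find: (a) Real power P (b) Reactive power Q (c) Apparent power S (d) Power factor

Step 1 — Angular frequency: ω = 2π·f = 2π·2680 = 1.684e+04 rad/s.
Step 2 — Component impedances:
  R: Z = R = 204 Ω
  L: Z = jωL = j·1.684e+04·0.00514 = 0 + j86.55 Ω
Step 3 — Series combination: Z_total = R + L = 204 + j86.55 Ω = 221.6∠23.0° Ω.
Step 4 — Source phasor: V = 240∠30.0° V = 207.8 + j120 V.
Step 5 — Current: I = V / Z = 1.075 + j0.1322 A = 1.083∠7.0° A.
Step 6 — Complex power: S = V·I* = 239.3 + j101.5 VA.
Step 7 — Real power: P = Re(S) = 239.3 W.
Step 8 — Reactive power: Q = Im(S) = 101.5 VAR.
Step 9 — Apparent power: |S| = 259.9 VA.
Step 10 — Power factor: PF = P/|S| = 0.9206 (lagging).

(a) P = 239.3 W  (b) Q = 101.5 VAR  (c) S = 259.9 VA  (d) PF = 0.9206 (lagging)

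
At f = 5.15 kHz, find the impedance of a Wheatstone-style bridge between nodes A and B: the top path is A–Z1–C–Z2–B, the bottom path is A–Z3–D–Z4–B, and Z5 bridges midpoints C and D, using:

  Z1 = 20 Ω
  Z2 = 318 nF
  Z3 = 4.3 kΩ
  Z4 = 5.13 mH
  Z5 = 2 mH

Step 1 — Angular frequency: ω = 2π·f = 2π·5150 = 3.236e+04 rad/s.
Step 2 — Component impedances:
  Z1: Z = R = 20 Ω
  Z2: Z = 1/(jωC) = -j/(ω·C) = 0 - j97.18 Ω
  Z3: Z = R = 4300 Ω
  Z4: Z = jωL = j·3.236e+04·0.00513 = 0 + j166 Ω
  Z5: Z = jωL = j·3.236e+04·0.002 = 0 + j64.72 Ω
Step 3 — Bridge requires nodal analysis (the Z5 bridge couples midpoints C and D, so the two paths cannot be reduced to a simple series/parallel combination). Setting node B to ground and injecting 1 A at node A, the 3-node admittance system at A, C, D solves to V_A = Z_AB = 20.42 - j167.5 Ω = 168.7∠-83.0° Ω.

Z = 20.42 - j167.5 Ω = 168.7∠-83.0° Ω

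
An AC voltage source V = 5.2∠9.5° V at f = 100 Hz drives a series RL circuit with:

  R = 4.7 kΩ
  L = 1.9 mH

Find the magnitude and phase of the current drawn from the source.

Step 1 — Angular frequency: ω = 2π·f = 2π·100 = 628.3 rad/s.
Step 2 — Component impedances:
  R: Z = R = 4700 Ω
  L: Z = jωL = j·628.3·0.0019 = 0 + j1.194 Ω
Step 3 — Series combination: Z_total = R + L = 4700 + j1.194 Ω = 4700∠0.0° Ω.
Step 4 — Source phasor: V = 5.2∠9.5° V = 5.129 + j0.8582 V.
Step 5 — Ohm's law: I = V / Z_total = (5.129 + j0.8582) / (4700 + j1.194) = 0.001091 + j0.0001823 A.
Step 6 — Convert to polar: |I| = 0.001106 A, ∠I = 9.5°.

I = 0.001106∠9.5° A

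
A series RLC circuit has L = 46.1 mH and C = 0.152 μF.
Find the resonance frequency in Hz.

Step 1 — Resonance condition Im(Z)=0 gives ω₀ = 1/√(LC).
Step 2 — ω₀ = 1/√(0.0461·1.52e-07) = 1.195e+04 rad/s.
Step 3 — f₀ = ω₀/(2π) = 1901 Hz.

f₀ = 1901 Hz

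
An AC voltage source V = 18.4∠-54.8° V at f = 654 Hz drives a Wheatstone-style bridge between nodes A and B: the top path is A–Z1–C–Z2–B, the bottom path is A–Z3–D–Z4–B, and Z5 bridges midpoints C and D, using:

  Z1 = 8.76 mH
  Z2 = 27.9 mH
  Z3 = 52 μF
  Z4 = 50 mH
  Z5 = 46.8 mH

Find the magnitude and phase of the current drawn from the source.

Step 1 — Angular frequency: ω = 2π·f = 2π·654 = 4109 rad/s.
Step 2 — Component impedances:
  Z1: Z = jωL = j·4109·0.00876 = 0 + j36 Ω
  Z2: Z = jωL = j·4109·0.0279 = 0 + j114.6 Ω
  Z3: Z = 1/(jωC) = -j/(ω·C) = 0 - j4.68 Ω
  Z4: Z = jωL = j·4109·0.05 = 0 + j205.5 Ω
  Z5: Z = jωL = j·4109·0.0468 = 0 + j192.3 Ω
Step 3 — Bridge requires nodal analysis (the Z5 bridge couples midpoints C and D, so the two paths cannot be reduced to a simple series/parallel combination). Setting node B to ground and injecting 1 A at node A, the 3-node admittance system at A, C, D solves to V_A = Z_AB = 0 + j83.76 Ω = 83.76∠90.0° Ω.
Step 4 — Source phasor: V = 18.4∠-54.8° V = 10.61 - j15.04 V.
Step 5 — Ohm's law: I = V / Z_total = (10.61 - j15.04) / (0 + j83.76) = -0.1795 - j0.1266 A.
Step 6 — Convert to polar: |I| = 0.2197 A, ∠I = -144.8°.

I = 0.2197∠-144.8° A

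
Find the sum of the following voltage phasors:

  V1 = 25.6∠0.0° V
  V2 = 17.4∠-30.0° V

Step 1 — Convert each phasor to rectangular form:
  V1 = 25.6·(cos(0.0°) + j·sin(0.0°)) = 25.6 V
  V2 = 17.4·(cos(-30.0°) + j·sin(-30.0°)) = 15.07 - j8.7 V
Step 2 — Sum components: V_total = 40.67 - j8.7 V.
Step 3 — Convert to polar: |V_total| = 41.59 V, ∠V_total = -12.1°.

V_total = 41.59∠-12.1° V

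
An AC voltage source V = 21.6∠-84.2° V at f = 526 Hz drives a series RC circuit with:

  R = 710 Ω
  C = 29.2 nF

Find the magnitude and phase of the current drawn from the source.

Step 1 — Angular frequency: ω = 2π·f = 2π·526 = 3305 rad/s.
Step 2 — Component impedances:
  R: Z = R = 710 Ω
  C: Z = 1/(jωC) = -j/(ω·C) = 0 - j1.036e+04 Ω
Step 3 — Series combination: Z_total = R + C = 710 - j1.036e+04 Ω = 1.039e+04∠-86.1° Ω.
Step 4 — Source phasor: V = 21.6∠-84.2° V = 2.183 - j21.49 V.
Step 5 — Ohm's law: I = V / Z_total = (2.183 - j21.49) / (710 - j1.036e+04) = 0.002079 + j6.824e-05 A.
Step 6 — Convert to polar: |I| = 0.00208 A, ∠I = 1.9°.

I = 0.00208∠1.9° A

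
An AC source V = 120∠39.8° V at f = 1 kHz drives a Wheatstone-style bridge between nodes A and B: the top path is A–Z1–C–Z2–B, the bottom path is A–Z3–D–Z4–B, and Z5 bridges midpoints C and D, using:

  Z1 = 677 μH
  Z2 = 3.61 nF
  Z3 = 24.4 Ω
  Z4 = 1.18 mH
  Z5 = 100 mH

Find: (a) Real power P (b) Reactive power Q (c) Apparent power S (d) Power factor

Step 1 — Angular frequency: ω = 2π·f = 2π·1000 = 6283 rad/s.
Step 2 — Component impedances:
  Z1: Z = jωL = j·6283·0.000677 = 0 + j4.254 Ω
  Z2: Z = 1/(jωC) = -j/(ω·C) = 0 - j4.409e+04 Ω
  Z3: Z = R = 24.4 Ω
  Z4: Z = jωL = j·6283·0.00118 = 0 + j7.414 Ω
  Z5: Z = jωL = j·6283·0.1 = 0 + j628.3 Ω
Step 3 — Bridge requires nodal analysis (the Z5 bridge couples midpoints C and D, so the two paths cannot be reduced to a simple series/parallel combination). Setting node B to ground and injecting 1 A at node A, the 3-node admittance system at A, C, D solves to V_A = Z_AB = 24.37 + j8.342 Ω = 25.76∠18.9° Ω.
Step 4 — Source phasor: V = 120∠39.8° V = 92.19 + j76.81 V.
Step 5 — Current: I = V / Z = 4.352 + j1.662 A = 4.658∠20.9° A.
Step 6 — Complex power: S = V·I* = 528.9 + j181 VA.
Step 7 — Real power: P = Re(S) = 528.9 W.
Step 8 — Reactive power: Q = Im(S) = 181 VAR.
Step 9 — Apparent power: |S| = 559 VA.
Step 10 — Power factor: PF = P/|S| = 0.9461 (lagging).

(a) P = 528.9 W  (b) Q = 181 VAR  (c) S = 559 VA  (d) PF = 0.9461 (lagging)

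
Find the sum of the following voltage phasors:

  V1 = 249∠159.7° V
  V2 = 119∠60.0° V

Step 1 — Convert each phasor to rectangular form:
  V1 = 249·(cos(159.7°) + j·sin(159.7°)) = -233.5 + j86.39 V
  V2 = 119·(cos(60.0°) + j·sin(60.0°)) = 59.5 + j103.1 V
Step 2 — Sum components: V_total = -174 + j189.4 V.
Step 3 — Convert to polar: |V_total| = 257.2 V, ∠V_total = 132.6°.

V_total = 257.2∠132.6° V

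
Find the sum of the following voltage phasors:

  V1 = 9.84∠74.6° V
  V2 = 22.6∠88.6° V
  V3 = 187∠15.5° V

Step 1 — Convert each phasor to rectangular form:
  V1 = 9.84·(cos(74.6°) + j·sin(74.6°)) = 2.613 + j9.487 V
  V2 = 22.6·(cos(88.6°) + j·sin(88.6°)) = 0.5522 + j22.59 V
  V3 = 187·(cos(15.5°) + j·sin(15.5°)) = 180.2 + j49.97 V
Step 2 — Sum components: V_total = 183.4 + j82.05 V.
Step 3 — Convert to polar: |V_total| = 200.9 V, ∠V_total = 24.1°.

V_total = 200.9∠24.1° V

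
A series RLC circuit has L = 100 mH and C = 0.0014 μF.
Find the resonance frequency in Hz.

Step 1 — Resonance condition Im(Z)=0 gives ω₀ = 1/√(LC).
Step 2 — ω₀ = 1/√(0.1·1.4e-09) = 8.452e+04 rad/s.
Step 3 — f₀ = ω₀/(2π) = 1.345e+04 Hz.

f₀ = 1.345e+04 Hz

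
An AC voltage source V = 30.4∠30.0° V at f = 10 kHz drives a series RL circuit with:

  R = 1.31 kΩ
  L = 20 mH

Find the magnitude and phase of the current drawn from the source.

Step 1 — Angular frequency: ω = 2π·f = 2π·1e+04 = 6.283e+04 rad/s.
Step 2 — Component impedances:
  R: Z = R = 1310 Ω
  L: Z = jωL = j·6.283e+04·0.02 = 0 + j1257 Ω
Step 3 — Series combination: Z_total = R + L = 1310 + j1257 Ω = 1815∠43.8° Ω.
Step 4 — Source phasor: V = 30.4∠30.0° V = 26.33 + j15.2 V.
Step 5 — Ohm's law: I = V / Z_total = (26.33 + j15.2) / (1310 + j1257) = 0.01626 - j0.003997 A.
Step 6 — Convert to polar: |I| = 0.01675 A, ∠I = -13.8°.

I = 0.01675∠-13.8° A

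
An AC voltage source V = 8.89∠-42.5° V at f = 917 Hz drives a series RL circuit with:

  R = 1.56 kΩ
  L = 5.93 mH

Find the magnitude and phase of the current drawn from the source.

Step 1 — Angular frequency: ω = 2π·f = 2π·917 = 5762 rad/s.
Step 2 — Component impedances:
  R: Z = R = 1560 Ω
  L: Z = jωL = j·5762·0.00593 = 0 + j34.17 Ω
Step 3 — Series combination: Z_total = R + L = 1560 + j34.17 Ω = 1560∠1.3° Ω.
Step 4 — Source phasor: V = 8.89∠-42.5° V = 6.554 - j6.006 V.
Step 5 — Ohm's law: I = V / Z_total = (6.554 - j6.006) / (1560 + j34.17) = 0.004115 - j0.00394 A.
Step 6 — Convert to polar: |I| = 0.005697 A, ∠I = -43.8°.

I = 0.005697∠-43.8° A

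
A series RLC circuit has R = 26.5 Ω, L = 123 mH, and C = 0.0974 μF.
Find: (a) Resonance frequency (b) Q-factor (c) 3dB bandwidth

Step 1 — Resonance condition Im(Z)=0 gives ω₀ = 1/√(LC).
Step 2 — ω₀ = 1/√(0.123·9.74e-08) = 9136 rad/s.
Step 3 — f₀ = ω₀/(2π) = 1454 Hz.
Step 4 — Series Q: Q = ω₀L/R = 9136·0.123/26.5 = 42.41.
Step 5 — 3dB bandwidth: Δω = ω₀/Q = 215.4 rad/s; BW = Δω/(2π) = 34.29 Hz.

(a) f₀ = 1454 Hz  (b) Q = 42.41  (c) BW = 34.29 Hz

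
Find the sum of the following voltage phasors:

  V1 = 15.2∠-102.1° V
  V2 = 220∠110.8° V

Step 1 — Convert each phasor to rectangular form:
  V1 = 15.2·(cos(-102.1°) + j·sin(-102.1°)) = -3.186 - j14.86 V
  V2 = 220·(cos(110.8°) + j·sin(110.8°)) = -78.12 + j205.7 V
Step 2 — Sum components: V_total = -81.31 + j190.8 V.
Step 3 — Convert to polar: |V_total| = 207.4 V, ∠V_total = 113.1°.

V_total = 207.4∠113.1° V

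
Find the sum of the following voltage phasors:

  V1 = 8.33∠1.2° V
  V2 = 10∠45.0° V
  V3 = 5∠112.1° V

Step 1 — Convert each phasor to rectangular form:
  V1 = 8.33·(cos(1.2°) + j·sin(1.2°)) = 8.328 + j0.1745 V
  V2 = 10·(cos(45.0°) + j·sin(45.0°)) = 7.071 + j7.071 V
  V3 = 5·(cos(112.1°) + j·sin(112.1°)) = -1.881 + j4.633 V
Step 2 — Sum components: V_total = 13.52 + j11.88 V.
Step 3 — Convert to polar: |V_total| = 18 V, ∠V_total = 41.3°.

V_total = 18∠41.3° V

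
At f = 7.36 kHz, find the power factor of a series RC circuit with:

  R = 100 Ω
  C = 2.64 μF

Step 1 — Angular frequency: ω = 2π·f = 2π·7360 = 4.624e+04 rad/s.
Step 2 — Component impedances:
  R: Z = R = 100 Ω
  C: Z = 1/(jωC) = -j/(ω·C) = 0 - j8.191 Ω
Step 3 — Series combination: Z_total = R + C = 100 - j8.191 Ω = 100.3∠-4.7° Ω.
Step 4 — Power factor: PF = cos(φ) = Re(Z)/|Z| = 100/100.33 = 0.9967.
Step 5 — Type: Im(Z) = -8.191 ⇒ leading (phase φ = -4.7°).

PF = 0.9967 (leading, φ = -4.7°)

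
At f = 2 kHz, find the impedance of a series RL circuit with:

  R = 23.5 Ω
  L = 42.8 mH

Step 1 — Angular frequency: ω = 2π·f = 2π·2000 = 1.257e+04 rad/s.
Step 2 — Component impedances:
  R: Z = R = 23.5 Ω
  L: Z = jωL = j·1.257e+04·0.0428 = 0 + j537.8 Ω
Step 3 — Series combination: Z_total = R + L = 23.5 + j537.8 Ω = 538.4∠87.5° Ω.

Z = 23.5 + j537.8 Ω = 538.4∠87.5° Ω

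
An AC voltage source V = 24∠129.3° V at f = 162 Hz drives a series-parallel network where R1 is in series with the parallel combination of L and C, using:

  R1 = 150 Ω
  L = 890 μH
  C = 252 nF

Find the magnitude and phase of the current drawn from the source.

Step 1 — Angular frequency: ω = 2π·f = 2π·162 = 1018 rad/s.
Step 2 — Component impedances:
  R1: Z = R = 150 Ω
  L: Z = jωL = j·1018·0.00089 = 0 + j0.9059 Ω
  C: Z = 1/(jωC) = -j/(ω·C) = 0 - j3899 Ω
Step 3 — Parallel branch: L || C = 1/(1/L + 1/C) = 0 + j0.9061 Ω.
Step 4 — Series with R1: Z_total = R1 + (L || C) = 150 + j0.9061 Ω = 150∠0.3° Ω.
Step 5 — Source phasor: V = 24∠129.3° V = -15.2 + j18.57 V.
Step 6 — Ohm's law: I = V / Z_total = (-15.2 + j18.57) / (150 + j0.9061) = -0.1006 + j0.1244 A.
Step 7 — Convert to polar: |I| = 0.16 A, ∠I = 129.0°.

I = 0.16∠129.0° A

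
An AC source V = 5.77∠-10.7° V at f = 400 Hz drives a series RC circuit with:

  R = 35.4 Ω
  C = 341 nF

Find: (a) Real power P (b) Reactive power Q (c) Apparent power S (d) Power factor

Step 1 — Angular frequency: ω = 2π·f = 2π·400 = 2513 rad/s.
Step 2 — Component impedances:
  R: Z = R = 35.4 Ω
  C: Z = 1/(jωC) = -j/(ω·C) = 0 - j1167 Ω
Step 3 — Series combination: Z_total = R + C = 35.4 - j1167 Ω = 1167∠-88.3° Ω.
Step 4 — Source phasor: V = 5.77∠-10.7° V = 5.67 - j1.071 V.
Step 5 — Current: I = V / Z = 0.001065 + j0.004827 A = 0.004943∠77.6° A.
Step 6 — Complex power: S = V·I* = 0.0008649 - j0.02851 VA.
Step 7 — Real power: P = Re(S) = 0.0008649 W.
Step 8 — Reactive power: Q = Im(S) = -0.02851 VAR.
Step 9 — Apparent power: |S| = 0.02852 VA.
Step 10 — Power factor: PF = P/|S| = 0.03032 (leading).

(a) P = 0.0008649 W  (b) Q = -0.02851 VAR  (c) S = 0.02852 VA  (d) PF = 0.03032 (leading)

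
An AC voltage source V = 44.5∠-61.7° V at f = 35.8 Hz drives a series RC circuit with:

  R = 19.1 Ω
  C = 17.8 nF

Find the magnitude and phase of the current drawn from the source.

Step 1 — Angular frequency: ω = 2π·f = 2π·35.8 = 224.9 rad/s.
Step 2 — Component impedances:
  R: Z = R = 19.1 Ω
  C: Z = 1/(jωC) = -j/(ω·C) = 0 - j2.498e+05 Ω
Step 3 — Series combination: Z_total = R + C = 19.1 - j2.498e+05 Ω = 2.498e+05∠-90.0° Ω.
Step 4 — Source phasor: V = 44.5∠-61.7° V = 21.1 - j39.18 V.
Step 5 — Ohm's law: I = V / Z_total = (21.1 - j39.18) / (19.1 - j2.498e+05) = 0.0001569 + j8.446e-05 A.
Step 6 — Convert to polar: |I| = 0.0001782 A, ∠I = 28.3°.

I = 0.0001782∠28.3° A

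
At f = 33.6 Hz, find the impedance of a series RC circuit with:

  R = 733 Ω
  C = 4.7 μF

Step 1 — Angular frequency: ω = 2π·f = 2π·33.6 = 211.1 rad/s.
Step 2 — Component impedances:
  R: Z = R = 733 Ω
  C: Z = 1/(jωC) = -j/(ω·C) = 0 - j1008 Ω
Step 3 — Series combination: Z_total = R + C = 733 - j1008 Ω = 1246∠-54.0° Ω.

Z = 733 - j1008 Ω = 1246∠-54.0° Ω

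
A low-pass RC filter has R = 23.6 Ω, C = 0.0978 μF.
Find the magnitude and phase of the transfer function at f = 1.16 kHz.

Step 1 — Angular frequency: ω = 2π·1160 = 7288 rad/s.
Step 2 — Transfer function: H(jω) = 1/(1 + jωRC).
Step 3 — Denominator: 1 + jωRC = 1 + j·7288·23.6·9.78e-08 = 1 + j0.01682.
Step 4 — H = 0.9997 - j0.01682.
Step 5 — Magnitude: |H| = 0.9999 (-0.0 dB); phase: φ = -1.0°.

|H| = 0.9999 (-0.0 dB), φ = -1.0°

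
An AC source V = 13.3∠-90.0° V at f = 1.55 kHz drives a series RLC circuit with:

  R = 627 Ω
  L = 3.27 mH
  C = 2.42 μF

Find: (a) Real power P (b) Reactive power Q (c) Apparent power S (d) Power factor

Step 1 — Angular frequency: ω = 2π·f = 2π·1550 = 9739 rad/s.
Step 2 — Component impedances:
  R: Z = R = 627 Ω
  L: Z = jωL = j·9739·0.00327 = 0 + j31.85 Ω
  C: Z = 1/(jωC) = -j/(ω·C) = 0 - j42.43 Ω
Step 3 — Series combination: Z_total = R + L + C = 627 - j10.58 Ω = 627.1∠-1.0° Ω.
Step 4 — Source phasor: V = 13.3∠-90.0° V = 0 - j13.3 V.
Step 5 — Current: I = V / Z = 0.000358 - j0.02121 A = 0.02121∠-89.0° A.
Step 6 — Complex power: S = V·I* = 0.282 - j0.004761 VA.
Step 7 — Real power: P = Re(S) = 0.282 W.
Step 8 — Reactive power: Q = Im(S) = -0.004761 VAR.
Step 9 — Apparent power: |S| = 0.2821 VA.
Step 10 — Power factor: PF = P/|S| = 0.9999 (leading).

(a) P = 0.282 W  (b) Q = -0.004761 VAR  (c) S = 0.2821 VA  (d) PF = 0.9999 (leading)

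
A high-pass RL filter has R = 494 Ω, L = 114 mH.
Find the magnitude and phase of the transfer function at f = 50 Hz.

Step 1 — Angular frequency: ω = 2π·50 = 314.2 rad/s.
Step 2 — Transfer function: H(jω) = jωL/(R + jωL).
Step 3 — Numerator jωL = j·35.81; denominator R + jωL = 494 + j35.81.
Step 4 — H = 0.005229 + j0.07212.
Step 5 — Magnitude: |H| = 0.07231 (-22.8 dB); phase: φ = 85.9°.

|H| = 0.07231 (-22.8 dB), φ = 85.9°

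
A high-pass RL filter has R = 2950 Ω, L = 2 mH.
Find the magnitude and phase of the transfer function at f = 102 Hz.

Step 1 — Angular frequency: ω = 2π·102 = 640.9 rad/s.
Step 2 — Transfer function: H(jω) = jωL/(R + jωL).
Step 3 — Numerator jωL = j·1.282; denominator R + jωL = 2950 + j1.282.
Step 4 — H = 1.888e-07 + j0.0004345.
Step 5 — Magnitude: |H| = 0.0004345 (-67.2 dB); phase: φ = 90.0°.

|H| = 0.0004345 (-67.2 dB), φ = 90.0°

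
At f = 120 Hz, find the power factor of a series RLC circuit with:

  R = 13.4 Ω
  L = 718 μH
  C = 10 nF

Step 1 — Angular frequency: ω = 2π·f = 2π·120 = 754 rad/s.
Step 2 — Component impedances:
  R: Z = R = 13.4 Ω
  L: Z = jωL = j·754·0.000718 = 0 + j0.5414 Ω
  C: Z = 1/(jωC) = -j/(ω·C) = 0 - j1.326e+05 Ω
Step 3 — Series combination: Z_total = R + L + C = 13.4 - j1.326e+05 Ω = 1.326e+05∠-90.0° Ω.
Step 4 — Power factor: PF = cos(φ) = Re(Z)/|Z| = 13.4/1.3263e+05 = 0.000101.
Step 5 — Type: Im(Z) = -1.326e+05 ⇒ leading (phase φ = -90.0°).

PF = 0.000101 (leading, φ = -90.0°)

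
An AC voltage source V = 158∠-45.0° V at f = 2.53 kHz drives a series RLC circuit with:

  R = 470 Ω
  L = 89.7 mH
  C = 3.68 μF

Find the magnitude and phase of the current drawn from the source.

Step 1 — Angular frequency: ω = 2π·f = 2π·2530 = 1.59e+04 rad/s.
Step 2 — Component impedances:
  R: Z = R = 470 Ω
  L: Z = jωL = j·1.59e+04·0.0897 = 0 + j1426 Ω
  C: Z = 1/(jωC) = -j/(ω·C) = 0 - j17.09 Ω
Step 3 — Series combination: Z_total = R + L + C = 470 + j1409 Ω = 1485∠71.6° Ω.
Step 4 — Source phasor: V = 158∠-45.0° V = 111.7 - j111.7 V.
Step 5 — Ohm's law: I = V / Z_total = (111.7 - j111.7) / (470 + j1409) = -0.04755 - j0.09517 A.
Step 6 — Convert to polar: |I| = 0.1064 A, ∠I = -116.6°.

I = 0.1064∠-116.6° A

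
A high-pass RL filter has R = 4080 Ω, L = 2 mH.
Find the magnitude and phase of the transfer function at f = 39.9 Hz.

Step 1 — Angular frequency: ω = 2π·39.9 = 250.7 rad/s.
Step 2 — Transfer function: H(jω) = jωL/(R + jωL).
Step 3 — Numerator jωL = j·0.5014; denominator R + jωL = 4080 + j0.5014.
Step 4 — H = 1.51e-08 + j0.0001229.
Step 5 — Magnitude: |H| = 0.0001229 (-78.2 dB); phase: φ = 90.0°.

|H| = 0.0001229 (-78.2 dB), φ = 90.0°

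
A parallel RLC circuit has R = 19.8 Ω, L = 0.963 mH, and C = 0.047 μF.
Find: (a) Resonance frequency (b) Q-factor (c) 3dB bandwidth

Step 1 — Resonance: ω₀ = 1/√(LC) = 1/√(0.000963·4.7e-08) = 1.486e+05 rad/s.
Step 2 — f₀ = ω₀/(2π) = 2.366e+04 Hz.
Step 3 — Parallel Q: Q = R/(ω₀L) = 19.8/(1.486e+05·0.000963) = 0.1383.
Step 4 — Bandwidth: Δω = ω₀/Q = 1.075e+06 rad/s; BW = Δω/(2π) = 1.71e+05 Hz.

(a) f₀ = 2.366e+04 Hz  (b) Q = 0.1383  (c) BW = 1.71e+05 Hz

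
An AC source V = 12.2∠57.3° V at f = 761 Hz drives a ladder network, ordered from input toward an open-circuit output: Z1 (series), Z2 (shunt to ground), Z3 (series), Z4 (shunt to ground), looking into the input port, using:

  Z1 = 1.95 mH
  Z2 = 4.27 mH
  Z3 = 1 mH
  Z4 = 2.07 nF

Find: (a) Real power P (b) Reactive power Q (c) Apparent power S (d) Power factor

Step 1 — Angular frequency: ω = 2π·f = 2π·761 = 4782 rad/s.
Step 2 — Component impedances:
  Z1: Z = jωL = j·4782·0.00195 = 0 + j9.324 Ω
  Z2: Z = jωL = j·4782·0.00427 = 0 + j20.42 Ω
  Z3: Z = jωL = j·4782·0.001 = 0 + j4.782 Ω
  Z4: Z = 1/(jωC) = -j/(ω·C) = 0 - j1.01e+05 Ω
Step 3 — Ladder network (open output): work backward from the far end, alternating series and parallel combinations. Z_in = 0 + j29.75 Ω = 29.75∠90.0° Ω.
Step 4 — Source phasor: V = 12.2∠57.3° V = 6.591 + j10.27 V.
Step 5 — Current: I = V / Z = 0.3451 - j0.2216 A = 0.4102∠-32.7° A.
Step 6 — Complex power: S = V·I* = 0 + j5.004 VA.
Step 7 — Real power: P = Re(S) = 0 W.
Step 8 — Reactive power: Q = Im(S) = 5.004 VAR.
Step 9 — Apparent power: |S| = 5.004 VA.
Step 10 — Power factor: PF = P/|S| = 0 (lagging).

(a) P = 0 W  (b) Q = 5.004 VAR  (c) S = 5.004 VA  (d) PF = 0 (lagging)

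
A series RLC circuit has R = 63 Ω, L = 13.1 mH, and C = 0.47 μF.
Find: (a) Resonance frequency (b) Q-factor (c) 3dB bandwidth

Step 1 — Resonance condition Im(Z)=0 gives ω₀ = 1/√(LC).
Step 2 — ω₀ = 1/√(0.0131·4.7e-07) = 1.274e+04 rad/s.
Step 3 — f₀ = ω₀/(2π) = 2028 Hz.
Step 4 — Series Q: Q = ω₀L/R = 1.274e+04·0.0131/63 = 2.65.
Step 5 — 3dB bandwidth: Δω = ω₀/Q = 4809 rad/s; BW = Δω/(2π) = 765.4 Hz.

(a) f₀ = 2028 Hz  (b) Q = 2.65  (c) BW = 765.4 Hz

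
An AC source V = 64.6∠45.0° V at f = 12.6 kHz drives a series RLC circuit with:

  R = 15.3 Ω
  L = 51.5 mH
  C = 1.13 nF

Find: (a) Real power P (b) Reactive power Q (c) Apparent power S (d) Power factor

Step 1 — Angular frequency: ω = 2π·f = 2π·1.26e+04 = 7.917e+04 rad/s.
Step 2 — Component impedances:
  R: Z = R = 15.3 Ω
  L: Z = jωL = j·7.917e+04·0.0515 = 0 + j4077 Ω
  C: Z = 1/(jωC) = -j/(ω·C) = 0 - j1.118e+04 Ω
Step 3 — Series combination: Z_total = R + L + C = 15.3 - j7101 Ω = 7101∠-89.9° Ω.
Step 4 — Source phasor: V = 64.6∠45.0° V = 45.68 + j45.68 V.
Step 5 — Current: I = V / Z = -0.006419 + j0.006447 A = 0.009097∠134.9° A.
Step 6 — Complex power: S = V·I* = 0.001266 - j0.5877 VA.
Step 7 — Real power: P = Re(S) = 0.001266 W.
Step 8 — Reactive power: Q = Im(S) = -0.5877 VAR.
Step 9 — Apparent power: |S| = 0.5877 VA.
Step 10 — Power factor: PF = P/|S| = 0.002155 (leading).

(a) P = 0.001266 W  (b) Q = -0.5877 VAR  (c) S = 0.5877 VA  (d) PF = 0.002155 (leading)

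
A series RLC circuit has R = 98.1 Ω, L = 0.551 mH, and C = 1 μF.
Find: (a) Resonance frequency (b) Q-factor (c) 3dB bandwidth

Step 1 — Resonance condition Im(Z)=0 gives ω₀ = 1/√(LC).
Step 2 — ω₀ = 1/√(0.000551·1e-06) = 4.26e+04 rad/s.
Step 3 — f₀ = ω₀/(2π) = 6780 Hz.
Step 4 — Series Q: Q = ω₀L/R = 4.26e+04·0.000551/98.1 = 0.2393.
Step 5 — 3dB bandwidth: Δω = ω₀/Q = 1.78e+05 rad/s; BW = Δω/(2π) = 2.834e+04 Hz.

(a) f₀ = 6780 Hz  (b) Q = 0.2393  (c) BW = 2.834e+04 Hz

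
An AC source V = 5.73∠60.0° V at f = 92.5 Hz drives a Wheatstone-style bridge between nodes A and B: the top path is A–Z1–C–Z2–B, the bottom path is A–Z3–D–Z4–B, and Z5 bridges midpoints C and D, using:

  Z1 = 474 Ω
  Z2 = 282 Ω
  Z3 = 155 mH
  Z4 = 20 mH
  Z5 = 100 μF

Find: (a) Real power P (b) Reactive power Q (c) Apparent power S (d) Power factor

Step 1 — Angular frequency: ω = 2π·f = 2π·92.5 = 581.2 rad/s.
Step 2 — Component impedances:
  Z1: Z = R = 474 Ω
  Z2: Z = R = 282 Ω
  Z3: Z = jωL = j·581.2·0.155 = 0 + j90.09 Ω
  Z4: Z = jωL = j·581.2·0.02 = 0 + j11.62 Ω
  Z5: Z = 1/(jωC) = -j/(ω·C) = 0 - j17.21 Ω
Step 3 — Bridge requires nodal analysis (the Z5 bridge couples midpoints C and D, so the two paths cannot be reduced to a simple series/parallel combination). Setting node B to ground and injecting 1 A at node A, the 3-node admittance system at A, C, D solves to V_A = Z_AB = 17.13 + j98.89 Ω = 100.4∠80.2° Ω.
Step 4 — Source phasor: V = 5.73∠60.0° V = 2.865 + j4.962 V.
Step 5 — Current: I = V / Z = 0.05359 - j0.01969 A = 0.05709∠-20.2° A.
Step 6 — Complex power: S = V·I* = 0.05584 + j0.3223 VA.
Step 7 — Real power: P = Re(S) = 0.05584 W.
Step 8 — Reactive power: Q = Im(S) = 0.3223 VAR.
Step 9 — Apparent power: |S| = 0.3271 VA.
Step 10 — Power factor: PF = P/|S| = 0.1707 (lagging).

(a) P = 0.05584 W  (b) Q = 0.3223 VAR  (c) S = 0.3271 VA  (d) PF = 0.1707 (lagging)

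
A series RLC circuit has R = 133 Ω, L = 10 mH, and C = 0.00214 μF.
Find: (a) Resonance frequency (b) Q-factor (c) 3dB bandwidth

Step 1 — Resonance: ω₀ = 1/√(LC) = 1/√(0.01·2.14e-09) = 2.162e+05 rad/s.
Step 2 — f₀ = ω₀/(2π) = 3.44e+04 Hz.
Step 3 — Series Q: Q = ω₀L/R = 2.162e+05·0.01/133 = 16.25.
Step 4 — Bandwidth: Δω = ω₀/Q = 1.33e+04 rad/s; BW = Δω/(2π) = 2117 Hz.

(a) f₀ = 3.44e+04 Hz  (b) Q = 16.25  (c) BW = 2117 Hz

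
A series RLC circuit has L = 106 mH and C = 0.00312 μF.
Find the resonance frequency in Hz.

Step 1 — Resonance condition Im(Z)=0 gives ω₀ = 1/√(LC).
Step 2 — ω₀ = 1/√(0.106·3.12e-09) = 5.499e+04 rad/s.
Step 3 — f₀ = ω₀/(2π) = 8752 Hz.

f₀ = 8752 Hz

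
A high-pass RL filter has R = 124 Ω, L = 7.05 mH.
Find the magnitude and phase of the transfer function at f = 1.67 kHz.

Step 1 — Angular frequency: ω = 2π·1670 = 1.049e+04 rad/s.
Step 2 — Transfer function: H(jω) = jωL/(R + jωL).
Step 3 — Numerator jωL = j·73.98; denominator R + jωL = 124 + j73.98.
Step 4 — H = 0.2625 + j0.44.
Step 5 — Magnitude: |H| = 0.5123 (-5.8 dB); phase: φ = 59.2°.

|H| = 0.5123 (-5.8 dB), φ = 59.2°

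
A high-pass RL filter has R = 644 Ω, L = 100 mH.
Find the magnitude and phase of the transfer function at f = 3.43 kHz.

Step 1 — Angular frequency: ω = 2π·3430 = 2.155e+04 rad/s.
Step 2 — Transfer function: H(jω) = jωL/(R + jωL).
Step 3 — Numerator jωL = j·2155; denominator R + jωL = 644 + j2155.
Step 4 — H = 0.918 + j0.2743.
Step 5 — Magnitude: |H| = 0.9581 (-0.4 dB); phase: φ = 16.6°.

|H| = 0.9581 (-0.4 dB), φ = 16.6°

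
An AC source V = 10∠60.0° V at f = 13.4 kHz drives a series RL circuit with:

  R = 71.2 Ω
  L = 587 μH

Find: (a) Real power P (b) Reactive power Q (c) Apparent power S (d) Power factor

Step 1 — Angular frequency: ω = 2π·f = 2π·1.34e+04 = 8.419e+04 rad/s.
Step 2 — Component impedances:
  R: Z = R = 71.2 Ω
  L: Z = jωL = j·8.419e+04·0.000587 = 0 + j49.42 Ω
Step 3 — Series combination: Z_total = R + L = 71.2 + j49.42 Ω = 86.67∠34.8° Ω.
Step 4 — Source phasor: V = 10∠60.0° V = 5 + j8.66 V.
Step 5 — Current: I = V / Z = 0.1044 + j0.04919 A = 0.1154∠25.2° A.
Step 6 — Complex power: S = V·I* = 0.9478 + j0.6579 VA.
Step 7 — Real power: P = Re(S) = 0.9478 W.
Step 8 — Reactive power: Q = Im(S) = 0.6579 VAR.
Step 9 — Apparent power: |S| = 1.154 VA.
Step 10 — Power factor: PF = P/|S| = 0.8215 (lagging).

(a) P = 0.9478 W  (b) Q = 0.6579 VAR  (c) S = 1.154 VA  (d) PF = 0.8215 (lagging)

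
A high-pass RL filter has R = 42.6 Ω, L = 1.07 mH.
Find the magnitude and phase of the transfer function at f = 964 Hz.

Step 1 — Angular frequency: ω = 2π·964 = 6057 rad/s.
Step 2 — Transfer function: H(jω) = jωL/(R + jωL).
Step 3 — Numerator jωL = j·6.481; denominator R + jωL = 42.6 + j6.481.
Step 4 — H = 0.02262 + j0.1487.
Step 5 — Magnitude: |H| = 0.1504 (-16.5 dB); phase: φ = 81.3°.

|H| = 0.1504 (-16.5 dB), φ = 81.3°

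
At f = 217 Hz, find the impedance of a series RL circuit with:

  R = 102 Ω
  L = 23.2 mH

Step 1 — Angular frequency: ω = 2π·f = 2π·217 = 1363 rad/s.
Step 2 — Component impedances:
  R: Z = R = 102 Ω
  L: Z = jωL = j·1363·0.0232 = 0 + j31.63 Ω
Step 3 — Series combination: Z_total = R + L = 102 + j31.63 Ω = 106.8∠17.2° Ω.

Z = 102 + j31.63 Ω = 106.8∠17.2° Ω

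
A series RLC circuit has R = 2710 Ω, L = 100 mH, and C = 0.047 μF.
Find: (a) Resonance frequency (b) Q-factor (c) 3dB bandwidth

Step 1 — Resonance condition Im(Z)=0 gives ω₀ = 1/√(LC).
Step 2 — ω₀ = 1/√(0.1·4.7e-08) = 1.459e+04 rad/s.
Step 3 — f₀ = ω₀/(2π) = 2322 Hz.
Step 4 — Series Q: Q = ω₀L/R = 1.459e+04·0.1/2710 = 0.5382.
Step 5 — 3dB bandwidth: Δω = ω₀/Q = 2.71e+04 rad/s; BW = Δω/(2π) = 4313 Hz.

(a) f₀ = 2322 Hz  (b) Q = 0.5382  (c) BW = 4313 Hz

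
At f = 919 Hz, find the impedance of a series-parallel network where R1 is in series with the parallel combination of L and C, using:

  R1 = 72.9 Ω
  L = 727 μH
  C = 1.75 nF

Step 1 — Angular frequency: ω = 2π·f = 2π·919 = 5774 rad/s.
Step 2 — Component impedances:
  R1: Z = R = 72.9 Ω
  L: Z = jωL = j·5774·0.000727 = 0 + j4.198 Ω
  C: Z = 1/(jωC) = -j/(ω·C) = 0 - j9.896e+04 Ω
Step 3 — Parallel branch: L || C = 1/(1/L + 1/C) = 0 + j4.198 Ω.
Step 4 — Series with R1: Z_total = R1 + (L || C) = 72.9 + j4.198 Ω = 73.02∠3.3° Ω.

Z = 72.9 + j4.198 Ω = 73.02∠3.3° Ω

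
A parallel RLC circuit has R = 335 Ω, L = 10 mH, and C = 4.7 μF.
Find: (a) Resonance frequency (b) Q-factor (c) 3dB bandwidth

Step 1 — Resonance: ω₀ = 1/√(LC) = 1/√(0.01·4.7e-06) = 4613 rad/s.
Step 2 — f₀ = ω₀/(2π) = 734.1 Hz.
Step 3 — Parallel Q: Q = R/(ω₀L) = 335/(4613·0.01) = 7.263.
Step 4 — Bandwidth: Δω = ω₀/Q = 635.1 rad/s; BW = Δω/(2π) = 101.1 Hz.

(a) f₀ = 734.1 Hz  (b) Q = 7.263  (c) BW = 101.1 Hz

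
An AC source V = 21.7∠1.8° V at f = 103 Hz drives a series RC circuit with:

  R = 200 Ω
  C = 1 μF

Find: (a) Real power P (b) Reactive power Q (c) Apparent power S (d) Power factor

Step 1 — Angular frequency: ω = 2π·f = 2π·103 = 647.2 rad/s.
Step 2 — Component impedances:
  R: Z = R = 200 Ω
  C: Z = 1/(jωC) = -j/(ω·C) = 0 - j1545 Ω
Step 3 — Series combination: Z_total = R + C = 200 - j1545 Ω = 1558∠-82.6° Ω.
Step 4 — Source phasor: V = 21.7∠1.8° V = 21.69 + j0.6816 V.
Step 5 — Current: I = V / Z = 0.001353 + j0.01386 A = 0.01393∠84.4° A.
Step 6 — Complex power: S = V·I* = 0.03879 - j0.2997 VA.
Step 7 — Real power: P = Re(S) = 0.03879 W.
Step 8 — Reactive power: Q = Im(S) = -0.2997 VAR.
Step 9 — Apparent power: |S| = 0.3022 VA.
Step 10 — Power factor: PF = P/|S| = 0.1284 (leading).

(a) P = 0.03879 W  (b) Q = -0.2997 VAR  (c) S = 0.3022 VA  (d) PF = 0.1284 (leading)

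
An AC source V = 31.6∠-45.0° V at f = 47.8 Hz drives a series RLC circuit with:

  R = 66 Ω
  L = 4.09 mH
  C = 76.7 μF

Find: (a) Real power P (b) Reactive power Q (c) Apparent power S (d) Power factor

Step 1 — Angular frequency: ω = 2π·f = 2π·47.8 = 300.3 rad/s.
Step 2 — Component impedances:
  R: Z = R = 66 Ω
  L: Z = jωL = j·300.3·0.00409 = 0 + j1.228 Ω
  C: Z = 1/(jωC) = -j/(ω·C) = 0 - j43.41 Ω
Step 3 — Series combination: Z_total = R + L + C = 66 - j42.18 Ω = 78.33∠-32.6° Ω.
Step 4 — Source phasor: V = 31.6∠-45.0° V = 22.34 - j22.34 V.
Step 5 — Current: I = V / Z = 0.394 - j0.08674 A = 0.4034∠-12.4° A.
Step 6 — Complex power: S = V·I* = 10.74 - j6.865 VA.
Step 7 — Real power: P = Re(S) = 10.74 W.
Step 8 — Reactive power: Q = Im(S) = -6.865 VAR.
Step 9 — Apparent power: |S| = 12.75 VA.
Step 10 — Power factor: PF = P/|S| = 0.8426 (leading).

(a) P = 10.74 W  (b) Q = -6.865 VAR  (c) S = 12.75 VA  (d) PF = 0.8426 (leading)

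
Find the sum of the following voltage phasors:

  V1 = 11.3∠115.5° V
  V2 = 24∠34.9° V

Step 1 — Convert each phasor to rectangular form:
  V1 = 11.3·(cos(115.5°) + j·sin(115.5°)) = -4.865 + j10.2 V
  V2 = 24·(cos(34.9°) + j·sin(34.9°)) = 19.68 + j13.73 V
Step 2 — Sum components: V_total = 14.82 + j23.93 V.
Step 3 — Convert to polar: |V_total| = 28.15 V, ∠V_total = 58.2°.

V_total = 28.15∠58.2° V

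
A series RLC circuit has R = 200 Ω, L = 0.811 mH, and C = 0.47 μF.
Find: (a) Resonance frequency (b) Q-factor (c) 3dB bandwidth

Step 1 — Resonance: ω₀ = 1/√(LC) = 1/√(0.000811·4.7e-07) = 5.122e+04 rad/s.
Step 2 — f₀ = ω₀/(2π) = 8152 Hz.
Step 3 — Series Q: Q = ω₀L/R = 5.122e+04·0.000811/200 = 0.2077.
Step 4 — Bandwidth: Δω = ω₀/Q = 2.466e+05 rad/s; BW = Δω/(2π) = 3.925e+04 Hz.

(a) f₀ = 8152 Hz  (b) Q = 0.2077  (c) BW = 3.925e+04 Hz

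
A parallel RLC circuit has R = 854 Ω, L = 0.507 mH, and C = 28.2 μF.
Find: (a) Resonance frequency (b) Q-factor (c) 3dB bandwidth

Step 1 — Resonance: ω₀ = 1/√(LC) = 1/√(0.000507·2.82e-05) = 8363 rad/s.
Step 2 — f₀ = ω₀/(2π) = 1331 Hz.
Step 3 — Parallel Q: Q = R/(ω₀L) = 854/(8363·0.000507) = 201.4.
Step 4 — Bandwidth: Δω = ω₀/Q = 41.52 rad/s; BW = Δω/(2π) = 6.609 Hz.

(a) f₀ = 1331 Hz  (b) Q = 201.4  (c) BW = 6.609 Hz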